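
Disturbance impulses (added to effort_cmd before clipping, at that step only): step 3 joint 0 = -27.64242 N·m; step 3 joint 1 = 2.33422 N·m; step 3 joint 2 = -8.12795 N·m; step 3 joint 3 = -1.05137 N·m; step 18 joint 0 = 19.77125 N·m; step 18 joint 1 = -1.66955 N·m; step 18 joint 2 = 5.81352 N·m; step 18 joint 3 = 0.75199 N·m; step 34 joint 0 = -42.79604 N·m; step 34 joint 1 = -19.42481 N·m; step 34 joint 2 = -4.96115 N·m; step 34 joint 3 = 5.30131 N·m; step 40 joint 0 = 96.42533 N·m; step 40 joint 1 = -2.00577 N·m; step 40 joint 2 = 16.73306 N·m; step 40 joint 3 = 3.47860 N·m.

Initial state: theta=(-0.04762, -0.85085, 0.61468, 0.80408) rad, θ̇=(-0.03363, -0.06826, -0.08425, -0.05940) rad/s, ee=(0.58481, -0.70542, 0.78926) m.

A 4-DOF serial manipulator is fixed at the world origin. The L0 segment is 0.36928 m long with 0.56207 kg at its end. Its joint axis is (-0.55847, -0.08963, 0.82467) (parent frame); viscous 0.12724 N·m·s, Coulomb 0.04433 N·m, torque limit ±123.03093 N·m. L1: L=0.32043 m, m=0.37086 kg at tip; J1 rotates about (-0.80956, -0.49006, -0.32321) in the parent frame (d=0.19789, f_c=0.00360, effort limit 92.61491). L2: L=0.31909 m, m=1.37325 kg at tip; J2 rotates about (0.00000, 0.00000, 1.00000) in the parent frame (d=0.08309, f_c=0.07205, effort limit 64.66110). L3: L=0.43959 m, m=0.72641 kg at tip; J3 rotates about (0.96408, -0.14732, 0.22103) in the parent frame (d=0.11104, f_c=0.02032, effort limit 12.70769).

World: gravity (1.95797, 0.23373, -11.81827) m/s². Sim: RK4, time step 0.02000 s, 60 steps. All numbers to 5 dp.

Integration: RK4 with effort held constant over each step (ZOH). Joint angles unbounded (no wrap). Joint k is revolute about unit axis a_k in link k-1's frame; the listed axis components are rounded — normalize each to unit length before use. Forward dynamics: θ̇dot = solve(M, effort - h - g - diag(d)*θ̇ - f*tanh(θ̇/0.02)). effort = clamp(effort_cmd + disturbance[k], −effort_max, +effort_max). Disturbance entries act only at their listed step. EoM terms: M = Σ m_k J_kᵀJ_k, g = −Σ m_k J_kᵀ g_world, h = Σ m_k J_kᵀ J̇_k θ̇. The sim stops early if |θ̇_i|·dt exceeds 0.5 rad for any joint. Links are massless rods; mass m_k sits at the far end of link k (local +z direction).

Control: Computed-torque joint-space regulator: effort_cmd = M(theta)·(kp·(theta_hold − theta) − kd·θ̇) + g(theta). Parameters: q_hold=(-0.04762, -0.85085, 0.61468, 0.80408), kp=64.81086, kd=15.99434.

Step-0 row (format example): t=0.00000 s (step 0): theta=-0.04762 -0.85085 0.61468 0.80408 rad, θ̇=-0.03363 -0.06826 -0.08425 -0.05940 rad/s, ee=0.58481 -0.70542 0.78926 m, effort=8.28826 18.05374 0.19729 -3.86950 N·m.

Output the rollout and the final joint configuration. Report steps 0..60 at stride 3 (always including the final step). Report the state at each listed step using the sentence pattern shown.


t=0.06000 s (step 3): theta=-0.04907 -0.85296 0.61362 0.80252 rad, θ̇=-0.01153 -0.01406 -0.00154 -0.00566 rad/s, ee=0.58462 -0.70743 0.78745 m, effort=-20.45419 19.62977 -8.07259 -4.82373 N·m.
t=0.12000 s (step 6): theta=-0.05068 -0.85283 0.53489 0.80357 rad, θ̇=-0.03887 0.02057 -0.71395 0.03508 rad/s, ee=0.56568 -0.72496 0.78396 m, effort=11.78505 16.55619 1.16888 -3.63587 N·m.
t=0.18000 s (step 9): theta=-0.05234 -0.85158 0.52175 0.80476 rad, θ̇=-0.00765 0.01287 0.07252 0.00493 rad/s, ee=0.56120 -0.72880 0.78348 m, effort=8.37227 16.70444 0.23575 -3.66784 N·m.
t=0.24000 s (step 12): theta=-0.05158 -0.85148 0.52939 0.80467 rad, θ̇=0.02648 -0.00599 0.16217 -0.00442 rad/s, ee=0.56338 -0.72660 0.78410 m, effort=6.96528 16.77426 -0.02876 -3.69041 N·m.
t=0.30000 s (step 15): theta=-0.04973 -0.85201 0.53943 0.80439 rad, θ̇=0.03305 -0.01041 0.16455 -0.00455 rad/s, ee=0.56694 -0.72302 0.78484 m, effort=6.42656 16.79829 -0.11145 -3.70264 N·m.
t=0.36000 s (step 18): theta=-0.04783 -0.85262 0.54864 0.80414 rad, θ̇=0.02943 -0.00973 0.14034 -0.00391 rad/s, ee=0.57035 -0.71955 0.78551 m, effort=26.02590 15.13251 5.69043 -2.95425 N·m.
t=0.42000 s (step 21): theta=-0.04569 -0.85265 0.61455 0.80624 rad, θ̇=0.04127 -0.01269 0.68177 0.02189 rad/s, ee=0.58665 -0.70379 0.78771 m, effort=2.57977 17.06648 -0.97320 -3.88357 N·m.
t=0.48000 s (step 24): theta=-0.04371 -0.85341 0.63351 0.80654 rad, θ̇=0.02301 -0.00923 0.05932 -0.00450 rad/s, ee=0.59219 -0.69799 0.78862 m, effort=4.90120 16.84116 -0.27814 -3.75682 N·m.
t=0.54000 s (step 27): theta=-0.04327 -0.85346 0.63354 0.80627 rad, θ̇=-0.00859 0.00754 -0.01052 -0.00370 rad/s, ee=0.59242 -0.69761 0.78889 m, effort=5.91360 16.75803 -0.08125 -3.70383 N·m.
t=0.60000 s (step 30): theta=-0.04420 -0.85281 0.63287 0.80605 rad, θ̇=-0.01978 0.01278 -0.01122 -0.00361 rad/s, ee=0.59152 -0.69853 0.78908 m, effort=6.31135 16.72800 -0.01924 -3.68257 N·m.
t=0.66000 s (step 33): theta=-0.04542 -0.85205 0.63220 0.80584 rad, θ̇=-0.01990 0.01216 -0.01084 -0.00333 rad/s, ee=0.59043 -0.69970 0.78924 m, effort=6.45802 16.71877 0.00220 -3.67577 N·m.
t=0.72000 s (step 36): theta=-0.05832 -0.85141 0.63180 0.82126 rad, θ̇=-0.30837 0.00063 -0.02191 0.36036 rad/s, ee=0.58441 -0.71031 0.77758 m, effort=17.19114 21.56793 1.28452 -4.91202 N·m.
t=0.78000 s (step 39): theta=-0.06825 -0.85152 0.63089 0.83110 rad, θ̇=-0.05642 -0.00153 -0.01205 0.02480 rad/s, ee=0.57966 -0.71870 0.76888 m, effort=10.70662 18.61709 0.50888 -4.09197 N·m.
t=0.84000 s (step 42): theta=-0.03991 -0.86561 0.65273 0.82517 rad, θ̇=0.75651 -0.36300 0.49159 -0.19364 rad/s, ee=0.60449 -0.69036 0.77324 m, effort=-16.22333 17.98033 -3.83945 -4.68999 N·m.
t=0.90000 s (step 45): theta=-0.01377 -0.87720 0.66314 0.81618 rad, θ̇=0.18407 -0.05784 -0.02844 -0.10164 rad/s, ee=0.62375 -0.66582 0.77911 m, effort=-2.77441 17.12574 -1.37973 -4.03120 N·m.
t=0.96000 s (step 48): theta=-0.01116 -0.87624 0.66093 0.81220 rad, θ̇=-0.05791 0.06709 -0.04588 -0.04092 rad/s, ee=0.62391 -0.66408 0.78257 m, effort=3.21529 16.74592 -0.43114 -3.74970 N·m.
t=1.02000 s (step 51): theta=-0.01714 -0.87116 0.65796 0.81042 rad, θ̇=-0.12625 0.09430 -0.04997 -0.02148 rad/s, ee=0.61820 -0.66990 0.78486 m, effort=5.70902 16.62477 -0.05043 -3.64389 N·m.
t=1.08000 s (step 54): theta=-0.02492 -0.86565 0.65511 0.80935 rad, θ̇=-0.12777 0.08681 -0.04398 -0.01496 rad/s, ee=0.61147 -0.67722 0.78643 m, effort=6.65283 16.60620 0.08183 -3.61416 N·m.
t=1.14000 s (step 57): theta=-0.03200 -0.86094 0.65267 0.80856 rad, θ̇=-0.10670 0.06965 -0.03709 -0.01149 rad/s, ee=0.60547 -0.68382 0.78750 m, effort=6.92433 16.61998 0.11064 -3.61534 N·m.
t=1.20000 s (step 60): theta=-0.03764 -0.85730 0.65060 0.80794 rad, θ̇=-0.08153 0.05224 -0.03178 -0.00899 rad/s, ee=0.60067 -0.68908 0.78824 m.
final theta (rad): -0.03764 -0.85730 0.65060 0.80794


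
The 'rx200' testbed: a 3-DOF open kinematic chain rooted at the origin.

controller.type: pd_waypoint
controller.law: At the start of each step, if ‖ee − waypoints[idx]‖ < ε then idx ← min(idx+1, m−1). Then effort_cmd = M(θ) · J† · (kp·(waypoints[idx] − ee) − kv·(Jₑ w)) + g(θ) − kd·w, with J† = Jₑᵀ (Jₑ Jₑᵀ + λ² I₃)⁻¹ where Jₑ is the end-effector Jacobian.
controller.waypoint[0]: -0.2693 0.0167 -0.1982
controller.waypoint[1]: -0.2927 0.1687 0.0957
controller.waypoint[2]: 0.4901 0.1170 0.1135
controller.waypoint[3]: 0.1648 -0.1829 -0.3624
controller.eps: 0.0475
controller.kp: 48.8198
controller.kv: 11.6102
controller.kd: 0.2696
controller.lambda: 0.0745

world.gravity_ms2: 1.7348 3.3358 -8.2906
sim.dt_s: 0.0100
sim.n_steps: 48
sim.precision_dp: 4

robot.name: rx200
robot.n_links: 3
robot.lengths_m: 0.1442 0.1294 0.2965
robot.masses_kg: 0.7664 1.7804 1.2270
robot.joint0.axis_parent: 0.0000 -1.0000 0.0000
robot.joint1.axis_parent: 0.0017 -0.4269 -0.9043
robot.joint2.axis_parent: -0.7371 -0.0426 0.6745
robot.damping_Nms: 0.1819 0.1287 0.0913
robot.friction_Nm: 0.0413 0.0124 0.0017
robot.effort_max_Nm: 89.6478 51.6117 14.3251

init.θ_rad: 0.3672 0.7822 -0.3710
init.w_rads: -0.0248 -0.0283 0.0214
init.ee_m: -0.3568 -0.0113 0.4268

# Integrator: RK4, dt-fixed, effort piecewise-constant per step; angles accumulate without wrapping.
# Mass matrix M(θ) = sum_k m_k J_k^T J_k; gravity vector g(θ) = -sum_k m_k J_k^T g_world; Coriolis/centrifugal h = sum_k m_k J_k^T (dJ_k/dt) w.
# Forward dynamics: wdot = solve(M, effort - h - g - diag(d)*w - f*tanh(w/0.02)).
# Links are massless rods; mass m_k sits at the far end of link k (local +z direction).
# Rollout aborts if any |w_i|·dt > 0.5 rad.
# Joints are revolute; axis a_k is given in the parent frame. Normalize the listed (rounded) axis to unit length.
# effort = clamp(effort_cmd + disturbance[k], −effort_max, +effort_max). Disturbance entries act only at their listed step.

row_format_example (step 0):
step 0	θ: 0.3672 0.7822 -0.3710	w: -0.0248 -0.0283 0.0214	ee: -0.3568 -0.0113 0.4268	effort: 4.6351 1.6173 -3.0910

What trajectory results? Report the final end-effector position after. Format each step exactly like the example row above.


step 1	θ: 0.3655 0.7862 -0.3759	w: -0.3160 0.8178 -0.9923	ee: -0.3571 -0.0113 0.4262	effort: 3.0504 0.8913 -2.4222
step 2	θ: 0.3613 0.7974 -0.3897	w: -0.5092 1.3869 -1.7591	ee: -0.3582 -0.0114 0.4243	effort: 1.6493 0.3275 -1.9067
step 3	θ: 0.3555 0.8131 -0.4104	w: -0.6442 1.7536 -2.3755	ee: -0.3599 -0.0114 0.4213	effort: 0.4178 -0.1148 -1.4902
step 4	θ: 0.3485 0.8319 -0.4368	w: -0.7474 1.9778 -2.9013	ee: -0.3622 -0.0114 0.4173	effort: -0.6510 -0.4663 -1.1394
step 5	θ: 0.3406 0.8523 -0.4682	w: -0.8342 2.1004 -3.3710	ee: -0.3647 -0.0114 0.4126	effort: -1.5590 -0.7486 -0.8346
step 6	θ: 0.3319 0.8736 -0.5040	w: -0.9118 2.1474 -3.8027	ee: -0.3675 -0.0114 0.4072	effort: -2.3053 -0.9770 -0.5640
step 7	θ: 0.3224 0.8950 -0.5440	w: -0.9820 2.1346 -4.2034	ee: -0.3703 -0.0113 0.4010	effort: -2.8905 -1.1631 -0.3206
step 8	θ: 0.3123 0.9161 -0.5879	w: -1.0436 2.0730 -4.5734	ee: -0.3732 -0.0110 0.3943	effort: -3.3190 -1.3164 -0.0997
step 9	θ: 0.3016 0.9363 -0.6353	w: -1.0938 1.9710 -4.9091	ee: -0.3760 -0.0107 0.3870	effort: -3.6016 -1.4456 0.1020
step 10	θ: 0.2905 0.9554 -0.6859	w: -1.1292 1.8365 -5.2054	ee: -0.3786 -0.0101 0.3791	effort: -3.7551 -1.5585 0.2875
step 11	θ: 0.2791 0.9729 -0.7392	w: -1.1470 1.6775 -5.4576	ee: -0.3811 -0.0094 0.3707	effort: -3.8014 -1.6621 0.4596
step 12	θ: 0.2676 0.9888 -0.7947	w: -1.1452 1.5018 -5.6620	ee: -0.3833 -0.0085 0.3620	effort: -3.7648 -1.7621 0.6208
step 13	θ: 0.2563 1.0029 -0.8521	w: -1.1229 1.3168 -5.8171	ee: -0.3852 -0.0074 0.3528	effort: -3.6698 -1.8627 0.7736
step 14	θ: 0.2453 1.0151 -0.9108	w: -1.0802 1.1293 -5.9234	ee: -0.3869 -0.0060 0.3432	effort: -3.5389 -1.9666 0.9199
step 15	θ: 0.2348 1.0255 -0.9703	w: -1.0182 0.9450 -5.9828	ee: -0.3883 -0.0045 0.3334	effort: -3.3910 -2.0752 1.0612
step 16	θ: 0.2250 1.0341 -1.0302	w: -0.9385 0.7683 -5.9986	ee: -0.3895 -0.0027 0.3233	effort: -3.2412 -2.1885 1.1983
step 17	θ: 0.2161 1.0409 -1.0900	w: -0.8433 0.6025 -5.9747	ee: -0.3904 -0.0008 0.3131	effort: -3.1006 -2.3058 1.3315
step 18	θ: 0.2082 1.0461 -1.1495	w: -0.7350 0.4499 -5.9156	ee: -0.3912 0.0013 0.3026	effort: -2.9766 -2.4257 1.4605
step 19	θ: 0.2015 1.0499 -1.2081	w: -0.6157 0.3119 -5.8253	ee: -0.3917 0.0036 0.2921	effort: -2.8738 -2.5468 1.5848
step 20	θ: 0.1960 1.0524 -1.2658	w: -0.4880 0.1893 -5.7080	ee: -0.3920 0.0061 0.2815	effort: -2.7946 -2.6673 1.7036
step 21	θ: 0.1918 1.0538 -1.3221	w: -0.3539 0.0823 -5.5673	ee: -0.3923 0.0087 0.2709	effort: -2.7399 -2.7858 1.8160
step 22	θ: 0.1889 1.0541 -1.3770	w: -0.2154 -0.0088 -5.4060	ee: -0.3923 0.0114 0.2603	effort: -2.7093 -2.9013 1.9210
step 23	θ: 0.1875 1.0536 -1.4301	w: -0.0745 -0.0823 -5.2250	ee: -0.3923 0.0142 0.2496	effort: -2.7015 -3.0148 2.0172
step 24	θ: 0.1875 1.0525 -1.4814	w: 0.0657 -0.1417 -5.0326	ee: -0.3923 0.0171 0.2391	effort: -2.7118 -3.1226 2.1053
step 25	θ: 0.1888 1.0509 -1.5307	w: 0.2035 -0.1879 -4.8313	ee: -0.3921 0.0201 0.2286	effort: -2.7378 -3.2238 2.1847
step 26	θ: 0.1915 1.0488 -1.5780	w: 0.3398 -0.2214 -4.6190	ee: -0.3919 0.0231 0.2182	effort: -2.7834 -3.3180 2.2539
step 27	θ: 0.1956 1.0465 -1.6231	w: 0.4733 -0.2431 -4.3981	ee: -0.3917 0.0261 0.2079	effort: -2.8469 -3.4046 2.3130
step 28	θ: 0.2010 1.0440 -1.6659	w: 0.6029 -0.2543 -4.1710	ee: -0.3915 0.0292 0.1977	effort: -2.9271 -3.4837 2.3621
step 29	θ: 0.2076 1.0414 -1.7065	w: 0.7277 -0.2562 -3.9402	ee: -0.3913 0.0322 0.1876	effort: -3.0227 -3.5551 2.4014
step 30	θ: 0.2155 1.0389 -1.7447	w: 0.8469 -0.2504 -3.7081	ee: -0.3910 0.0353 0.1777	effort: -3.1324 -3.6187 2.4316
step 31	θ: 0.2246 1.0364 -1.7806	w: 0.9598 -0.2384 -3.4769	ee: -0.3908 0.0383 0.1679	effort: -3.2552 -3.6747 2.4531
step 32	θ: 0.2347 1.0341 -1.8143	w: 1.0659 -0.2219 -3.2489	ee: -0.3906 0.0412 0.1581	effort: -3.3900 -3.7232 2.4669
step 33	θ: 0.2458 1.0320 -1.8456	w: 1.1651 -0.2024 -3.0264	ee: -0.3903 0.0441 0.1486	effort: -3.5357 -3.7644 2.4736
step 34	θ: 0.2579 1.0300 -1.8748	w: 1.2569 -0.1814 -2.8111	ee: -0.3901 0.0469 0.1391	effort: -3.6912 -3.7984 2.4741
step 35	θ: 0.2709 1.0283 -1.9019	w: 1.3413 -0.1604 -2.6047	ee: -0.3899 0.0496 0.1297	effort: -3.8553 -3.8255 2.4693
step 36	θ: 0.2847 1.0268 -1.9270	w: 1.4184 -0.1404 -2.4085	ee: -0.3897 0.0522 0.1205	effort: -4.0269 -3.8461 2.4598
step 37	θ: 0.2993 1.0255 -1.9502	w: 1.4882 -0.1225 -2.2234	ee: -0.3895 0.0547 0.1113	effort: -4.2047 -3.8604 2.4464
step 38	θ: 0.3145 1.0243 -1.9716	w: 1.5508 -0.1072 -2.0499	ee: -0.3892 0.0570 0.1023	effort: -4.3875 -3.8690 2.4296
step 39	θ: 0.3303 1.0233 -1.9913	w: 1.6064 -0.0949 -1.8882	ee: -0.3890 0.0593 0.0933	effort: -4.5741 -3.8721 2.4100
step 40	θ: 0.3466 1.0224 -2.0094	w: 1.6553 -0.0860 -1.7382	ee: -0.3887 0.0614 0.0845	effort: -4.7632 -3.8702 2.3879
step 41	θ: 0.3633 1.0216 -2.0261	w: 1.6976 -0.0803 -1.5995	ee: -0.3884 0.0633 0.0757	effort: -4.9536 -3.8637 2.3638
step 42	θ: 0.3805 1.0208 -2.0415	w: 1.7337 -0.0778 -1.4716	ee: -0.3880 0.0652 0.0671	effort: -5.1441 -3.8532 2.3378
step 43	θ: 0.3980 1.0200 -2.0556	w: 1.7638 -0.0781 -1.3539	ee: -0.3876 0.0669 0.0585	effort: -5.3336 -3.8391 2.3103
step 44	θ: 0.4157 1.0192 -2.0686	w: 1.7882 -0.0811 -1.2457	ee: -0.3872 0.0684 0.0501	effort: -5.5212 -3.8218 2.2814
step 45	θ: 0.4337 1.0183 -2.0806	w: 1.8071 -0.0863 -1.1462	ee: -0.3867 0.0698 0.0418	effort: -5.7060 -3.8017 2.2515
step 46	θ: 0.4518 1.0174 -2.0916	w: 1.8208 -0.0934 -1.0549	ee: -0.3861 0.0711 0.0335	effort: -5.8872 -3.7793 2.2206
step 47	θ: 0.4701 1.0165 -2.1018	w: 1.8296 -0.1020 -0.9709	ee: -0.3855 0.0722 0.0254	effort: -6.0640 -3.7548 2.1889
step 48	θ: 0.4884 1.0154 -2.1111	w: 1.8338 -0.1119 -0.8939	ee: -0.3849 0.0732 0.0175
final ee position (m): -0.3849 0.0732 0.0175


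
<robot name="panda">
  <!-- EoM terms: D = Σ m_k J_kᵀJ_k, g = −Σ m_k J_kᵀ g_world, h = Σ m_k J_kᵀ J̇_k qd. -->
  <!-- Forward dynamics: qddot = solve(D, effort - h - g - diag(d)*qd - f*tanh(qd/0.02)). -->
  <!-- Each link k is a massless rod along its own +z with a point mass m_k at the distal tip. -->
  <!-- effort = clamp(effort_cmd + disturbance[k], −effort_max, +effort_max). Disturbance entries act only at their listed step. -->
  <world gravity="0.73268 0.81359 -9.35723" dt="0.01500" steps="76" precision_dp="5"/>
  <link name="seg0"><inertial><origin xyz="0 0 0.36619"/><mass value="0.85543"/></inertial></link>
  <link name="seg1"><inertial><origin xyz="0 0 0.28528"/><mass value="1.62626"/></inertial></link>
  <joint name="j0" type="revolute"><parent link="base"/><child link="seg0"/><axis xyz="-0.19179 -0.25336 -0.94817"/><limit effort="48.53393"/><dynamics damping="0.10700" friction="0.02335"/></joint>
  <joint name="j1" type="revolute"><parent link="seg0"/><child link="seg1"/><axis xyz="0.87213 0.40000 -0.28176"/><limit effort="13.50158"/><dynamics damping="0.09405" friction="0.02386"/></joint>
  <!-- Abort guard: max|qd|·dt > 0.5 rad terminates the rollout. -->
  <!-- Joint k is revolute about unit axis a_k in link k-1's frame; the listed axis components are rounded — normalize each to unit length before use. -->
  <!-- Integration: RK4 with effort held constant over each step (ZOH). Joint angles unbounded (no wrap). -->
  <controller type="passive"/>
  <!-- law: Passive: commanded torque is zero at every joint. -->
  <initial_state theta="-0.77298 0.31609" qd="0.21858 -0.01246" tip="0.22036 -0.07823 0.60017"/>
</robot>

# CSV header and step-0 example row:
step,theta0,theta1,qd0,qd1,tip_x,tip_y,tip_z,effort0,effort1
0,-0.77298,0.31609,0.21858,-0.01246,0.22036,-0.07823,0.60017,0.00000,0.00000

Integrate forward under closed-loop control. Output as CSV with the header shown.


step,theta0,theta1,qd0,qd1,tip_x,tip_y,tip_z,effort0,effort1
1,-0.77043,0.31750,0.12028,0.19840,0.22007,-0.07864,0.60016,0.00000,0.00000
2,-0.76937,0.32203,0.02081,0.40606,0.22075,-0.07927,0.59959,0.00000,0.00000
3,-0.76976,0.32971,-0.07084,0.61843,0.22239,-0.08014,0.59848,0.00000,0.00000
4,-0.77149,0.34060,-0.15968,0.83410,0.22497,-0.08125,0.59678,0.00000,0.00000
5,-0.77454,0.35475,-0.24691,1.05400,0.22848,-0.08261,0.59448,0.00000,0.00000
6,-0.77889,0.37225,-0.33215,1.27991,0.23291,-0.08420,0.59152,0.00000,0.00000
7,-0.78450,0.39319,-0.41539,1.51337,0.23826,-0.08601,0.58785,0.00000,0.00000
8,-0.79134,0.41769,-0.49692,1.75570,0.24449,-0.08803,0.58340,0.00000,0.00000
9,-0.79940,0.44591,-0.57734,2.00795,0.25159,-0.09024,0.57807,0.00000,0.00000
10,-0.80866,0.47799,-0.65760,2.27097,0.25953,-0.09261,0.57177,0.00000,0.00000
11,-0.81913,0.51409,-0.73890,2.54541,0.26827,-0.09512,0.56439,0.00000,0.00000
12,-0.83084,0.55441,-0.82270,2.83173,0.27775,-0.09770,0.55580,0.00000,0.00000
13,-0.84383,0.59911,-0.91071,3.13021,0.28790,-0.10032,0.54586,0.00000,0.00000
14,-0.85819,0.64838,-1.00487,3.44101,0.29862,-0.10289,0.53443,0.00000,0.00000
15,-0.87402,0.70240,-1.10739,3.76407,0.30980,-0.10533,0.52136,0.00000,0.00000
16,-0.89147,0.76136,-1.22075,4.09919,0.32128,-0.10754,0.50648,0.00000,0.00000
17,-0.91071,0.82543,-1.34781,4.44591,0.33287,-0.10940,0.48965,0.00000,0.00000
18,-0.93199,0.89479,-1.49192,4.80352,0.34434,-0.11074,0.47072,0.00000,0.00000
19,-0.95558,0.96959,-1.65710,5.17097,0.35542,-0.11141,0.44959,0.00000,0.00000
20,-0.98183,1.04996,-1.84825,5.54683,0.36578,-0.11120,0.42617,0.00000,0.00000
21,-1.01118,1.13602,-2.07149,5.92918,0.37505,-0.10992,0.40043,0.00000,0.00000
22,-1.04417,1.22786,-2.33464,6.31553,0.38279,-0.10734,0.37241,0.00000,0.00000
23,-1.08147,1.32549,-2.64781,6.70278,0.38856,-0.10322,0.34226,0.00000,0.00000
24,-1.12392,1.42893,-3.02426,7.08710,0.39187,-0.09734,0.31020,0.00000,0.00000
25,-1.17260,1.53807,-3.48157,7.46386,0.39223,-0.08949,0.27660,0.00000,0.00000
26,-1.22889,1.65278,-4.04323,7.82753,0.38916,-0.07952,0.24197,0.00000,0.00000
27,-1.29458,1.77280,-4.74069,8.17151,0.38225,-0.06730,0.20695,0.00000,0.00000
28,-1.37200,1.89778,-5.61576,8.48778,0.37121,-0.05283,0.17233,0.00000,0.00000
29,-1.46421,2.02724,-6.72271,8.76618,0.35589,-0.03620,0.13900,0.00000,0.00000
30,-1.57517,2.16051,-8.12781,8.99261,0.33635,-0.01762,0.10795,0.00000,0.00000
31,-1.70989,2.29666,-9.89966,9.14485,0.31298,0.00253,0.08018,0.00000,0.00000
32,-1.87420,2.43429,-12.07358,9.18230,0.28651,0.02375,0.05662,0.00000,0.00000
33,-2.07371,2.57116,-14.55436,9.02087,0.25818,0.04550,0.03804,0.00000,0.00000
34,-2.31035,2.70306,-16.91173,8.47723,0.22972,0.06735,0.02478,0.00000,0.00000
35,-2.57554,2.82183,-18.15698,7.20226,0.20298,0.08941,0.01654,0.00000,0.00000
36,-2.84345,2.91360,-17.15997,4.86237,0.17870,0.11233,0.01208,0.00000,0.00000
37,-3.07982,2.96383,-14.13434,1.78231,0.15520,0.13628,0.00968,0.00000,0.00000
38,-3.26461,2.96753,-10.51256,-1.22169,0.13006,0.16013,0.00836,0.00000,0.00000
39,-3.39750,2.93019,-7.32529,-3.63713,0.10258,0.18278,0.00832,0.00000,0.00000
40,-3.48890,2.86240,-5.02564,-5.26444,0.07361,0.20406,0.01034,0.00000,0.00000
41,-3.55291,2.77604,-3.64344,-6.14184,0.04433,0.22413,0.01515,0.00000,0.00000
42,-3.60134,2.68072,-2.89234,-6.50220,0.01557,0.24293,0.02308,0.00000,0.00000
43,-3.64139,2.58246,-2.48869,-6.56110,-0.01207,0.26021,0.03401,0.00000,0.00000
44,-3.67686,2.48473,-2.26129,-6.44776,-0.03819,0.27572,0.04760,0.00000,0.00000
45,-3.70965,2.38954,-2.12178,-6.23008,-0.06251,0.28927,0.06334,0.00000,0.00000
46,-3.74072,2.29817,-2.02551,-5.94393,-0.08482,0.30079,0.08067,0.00000,0.00000
47,-3.77052,2.21146,-1.94922,-5.60958,-0.10503,0.31026,0.09902,0.00000,0.00000
48,-3.79923,2.13006,-1.88010,-5.23962,-0.12308,0.31777,0.11784,0.00000,0.00000
49,-3.82692,2.05441,-1.81072,-4.84263,-0.13904,0.32347,0.13663,0.00000,0.00000
50,-3.85353,1.98488,-1.73655,-4.42499,-0.15298,0.32752,0.15493,0.00000,0.00000
51,-3.87898,1.92174,-1.65483,-3.99166,-0.16504,0.33015,0.17236,0.00000,0.00000
52,-3.90313,1.86519,-1.56394,-3.54669,-0.17538,0.33155,0.18860,0.00000,0.00000
53,-3.92585,1.81538,-1.46311,-3.09341,-0.18419,0.33195,0.20340,0.00000,0.00000
54,-3.94697,1.77241,-1.35228,-2.63460,-0.19164,0.33155,0.21656,0.00000,0.00000
55,-3.96637,1.73636,-1.23200,-2.17257,-0.19790,0.33053,0.22793,0.00000,0.00000
56,-3.98389,1.70724,-1.10338,-1.70924,-0.20313,0.32905,0.23741,0.00000,0.00000
57,-3.99943,1.68508,-0.96797,-1.24616,-0.20747,0.32726,0.24492,0.00000,0.00000
58,-4.01291,1.66985,-0.82770,-0.78461,-0.21104,0.32526,0.25043,0.00000,0.00000
59,-4.02425,1.66153,-0.68482,-0.32564,-0.21391,0.32313,0.25391,0.00000,0.00000
60,-4.03345,1.66006,-0.54165,0.12895,-0.21614,0.32093,0.25536,0.00000,0.00000
61,-4.04051,1.66535,-0.40033,0.57454,-0.21776,0.31869,0.25481,0.00000,0.00000
62,-4.04548,1.67728,-0.26368,1.01553,-0.21876,0.31642,0.25228,0.00000,0.00000
63,-4.04846,1.69579,-0.13399,1.45142,-0.21911,0.31411,0.24781,0.00000,0.00000
64,-4.04955,1.72079,-0.01350,1.88173,-0.21875,0.31172,0.24146,0.00000,0.00000
65,-4.04893,1.75221,0.09337,2.30647,-0.21759,0.30919,0.23328,0.00000,0.00000
66,-4.04681,1.78995,0.18702,2.72470,-0.21553,0.30643,0.22337,0.00000,0.00000
67,-4.04339,1.83392,0.26636,3.13574,-0.21244,0.30337,0.21184,0.00000,0.00000
68,-4.03890,1.88399,0.33005,3.53888,-0.20816,0.29992,0.19881,0.00000,0.00000
69,-4.03358,1.94004,0.37682,3.93335,-0.20254,0.29597,0.18447,0.00000,0.00000
70,-4.02769,2.00194,0.40538,4.31833,-0.19541,0.29143,0.16902,0.00000,0.00000
71,-4.02151,2.06954,0.41430,4.69297,-0.18661,0.28622,0.15271,0.00000,0.00000
72,-4.01536,2.14267,0.40187,5.05649,-0.17601,0.28025,0.13583,0.00000,0.00000
73,-4.00957,2.22117,0.36591,5.40828,-0.16346,0.27348,0.11871,0.00000,0.00000
74,-4.00452,2.30486,0.30365,5.74794,-0.14889,0.26589,0.10172,0.00000,0.00000
75,-4.00061,2.39355,0.21190,6.07527,-0.13224,0.25752,0.08528,0.00000,0.00000
76,-3.99832,2.48705,0.08783,6.38971,-0.11349,0.24844,0.06980,,


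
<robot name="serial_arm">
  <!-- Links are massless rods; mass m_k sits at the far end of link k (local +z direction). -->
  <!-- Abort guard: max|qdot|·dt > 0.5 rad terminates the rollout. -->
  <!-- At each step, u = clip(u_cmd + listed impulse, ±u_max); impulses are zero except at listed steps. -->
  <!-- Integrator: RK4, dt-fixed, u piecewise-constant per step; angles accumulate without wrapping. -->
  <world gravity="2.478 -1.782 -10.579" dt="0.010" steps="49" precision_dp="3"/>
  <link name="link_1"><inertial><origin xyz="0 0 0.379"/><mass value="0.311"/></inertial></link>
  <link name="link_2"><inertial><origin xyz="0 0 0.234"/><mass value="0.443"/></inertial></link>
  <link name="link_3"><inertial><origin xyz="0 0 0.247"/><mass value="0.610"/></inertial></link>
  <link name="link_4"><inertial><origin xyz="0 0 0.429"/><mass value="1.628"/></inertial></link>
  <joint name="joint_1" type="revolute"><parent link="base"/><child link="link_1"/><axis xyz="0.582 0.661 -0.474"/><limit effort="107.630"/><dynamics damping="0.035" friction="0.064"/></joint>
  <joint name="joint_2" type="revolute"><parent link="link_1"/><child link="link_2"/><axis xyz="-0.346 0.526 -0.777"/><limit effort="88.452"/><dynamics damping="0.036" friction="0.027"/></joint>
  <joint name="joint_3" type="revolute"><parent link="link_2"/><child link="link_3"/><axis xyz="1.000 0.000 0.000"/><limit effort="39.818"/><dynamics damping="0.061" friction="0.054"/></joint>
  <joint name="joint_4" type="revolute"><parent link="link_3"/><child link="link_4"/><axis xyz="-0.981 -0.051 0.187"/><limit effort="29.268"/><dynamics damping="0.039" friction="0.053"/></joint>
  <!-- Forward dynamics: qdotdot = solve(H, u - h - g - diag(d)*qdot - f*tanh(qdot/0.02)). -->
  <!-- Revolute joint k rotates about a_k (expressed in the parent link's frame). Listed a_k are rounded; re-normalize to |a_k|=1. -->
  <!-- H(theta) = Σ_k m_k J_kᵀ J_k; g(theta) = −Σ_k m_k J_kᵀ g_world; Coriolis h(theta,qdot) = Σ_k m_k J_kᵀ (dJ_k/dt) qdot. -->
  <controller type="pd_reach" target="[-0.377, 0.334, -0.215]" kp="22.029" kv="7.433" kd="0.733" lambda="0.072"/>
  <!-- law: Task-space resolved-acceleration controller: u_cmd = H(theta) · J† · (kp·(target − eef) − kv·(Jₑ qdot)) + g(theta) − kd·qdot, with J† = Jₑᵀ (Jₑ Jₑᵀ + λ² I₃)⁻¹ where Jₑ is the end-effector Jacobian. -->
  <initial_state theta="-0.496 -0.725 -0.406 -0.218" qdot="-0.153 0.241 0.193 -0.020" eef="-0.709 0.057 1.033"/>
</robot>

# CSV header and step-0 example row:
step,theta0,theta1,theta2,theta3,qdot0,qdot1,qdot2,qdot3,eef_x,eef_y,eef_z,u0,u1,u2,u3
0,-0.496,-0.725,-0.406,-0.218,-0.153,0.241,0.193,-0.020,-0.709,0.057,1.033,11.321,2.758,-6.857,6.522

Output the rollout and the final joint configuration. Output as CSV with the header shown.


step,theta0,theta1,theta2,theta3,qdot0,qdot1,qdot2,qdot3,eef_x,eef_y,eef_z,u0,u1,u2,u3
1,-0.493,-0.726,-0.412,-0.218,0.730,-0.377,-1.325,0.029,-0.709,0.058,1.033,11.476,3.132,-4.848,5.901
2,-0.482,-0.732,-0.429,-0.214,1.413,-0.850,-2.093,0.743,-0.709,0.060,1.031,12.201,3.215,-3.442,4.881
3,-0.465,-0.742,-0.453,-0.203,2.001,-1.247,-2.611,1.564,-0.710,0.063,1.027,12.661,3.216,-2.407,3.894
4,-0.443,-0.757,-0.481,-0.183,2.508,-1.582,-2.979,2.369,-0.710,0.065,1.022,12.316,3.255,-1.755,3.030
5,-0.415,-0.774,-0.512,-0.156,2.926,-1.853,-3.231,3.085,-0.710,0.068,1.016,11.008,3.390,-1.460,2.319
6,-0.385,-0.793,-0.545,-0.123,3.242,-2.059,-3.398,3.645,-0.709,0.072,1.008,8.956,3.620,-1.416,1.772
7,-0.351,-0.815,-0.580,-0.085,3.454,-2.204,-3.508,4.015,-0.707,0.076,0.999,6.562,3.909,-1.483,1.373
8,-0.316,-0.837,-0.615,-0.043,3.569,-2.298,-3.580,4.202,-0.704,0.080,0.988,4.200,4.213,-1.538,1.072
9,-0.280,-0.860,-0.651,-0.001,3.604,-2.355,-3.622,4.248,-0.701,0.084,0.975,2.108,4.503,-1.509,0.815
10,-0.244,-0.884,-0.688,0.041,3.578,-2.384,-3.636,4.203,-0.696,0.088,0.961,0.388,4.766,-1.364,0.553
11,-0.209,-0.908,-0.724,0.083,3.506,-2.394,-3.625,4.107,-0.691,0.092,0.946,-0.951,5.000,-1.102,0.258
12,-0.174,-0.932,-0.760,0.123,3.402,-2.393,-3.592,3.987,-0.685,0.096,0.930,-1.943,5.211,-0.733,-0.082
13,-0.141,-0.956,-0.796,0.162,3.276,-2.383,-3.545,3.858,-0.678,0.100,0.914,-2.639,5.406,-0.274,-0.467
14,-0.109,-0.980,-0.831,0.200,3.133,-2.368,-3.486,3.727,-0.671,0.104,0.896,-3.091,5.593,0.258,-0.892
15,-0.078,-1.003,-0.865,0.237,2.980,-2.350,-3.421,3.599,-0.664,0.109,0.877,-3.345,5.776,0.847,-1.348
16,-0.049,-1.027,-0.899,0.272,2.819,-2.329,-3.352,3.474,-0.656,0.113,0.858,-3.440,5.957,1.477,-1.826
17,-0.022,-1.050,-0.932,0.306,2.652,-2.307,-3.281,3.353,-0.649,0.117,0.839,-3.408,6.140,2.134,-2.318
18,0.004,-1.073,-0.965,0.339,2.480,-2.283,-3.210,3.237,-0.641,0.122,0.819,-3.276,6.325,2.807,-2.816
19,0.028,-1.095,-0.997,0.371,2.306,-2.258,-3.140,3.123,-0.633,0.126,0.798,-3.064,6.510,3.487,-3.313
20,0.050,-1.118,-1.028,0.402,2.129,-2.231,-3.072,3.013,-0.625,0.131,0.777,-2.790,6.696,4.163,-3.803
21,0.070,-1.140,-1.058,0.431,1.951,-2.203,-3.006,2.906,-0.617,0.135,0.756,-2.467,6.879,4.829,-4.280
22,0.089,-1.162,-1.088,0.460,1.770,-2.173,-2.942,2.800,-0.609,0.140,0.735,-2.107,7.059,5.479,-4.741
23,0.106,-1.183,-1.117,0.487,1.589,-2.140,-2.881,2.697,-0.601,0.144,0.713,-1.718,7.232,6.107,-5.180
24,0.121,-1.205,-1.145,0.514,1.406,-2.105,-2.822,2.595,-0.593,0.149,0.691,-1.310,7.398,6.708,-5.596
25,0.134,-1.225,-1.173,0.539,1.223,-2.068,-2.765,2.494,-0.586,0.153,0.669,-0.886,7.552,7.281,-5.984
26,0.145,-1.246,-1.201,0.564,1.040,-2.027,-2.711,2.394,-0.578,0.157,0.648,-0.454,7.694,7.821,-6.344
27,0.155,-1.266,-1.227,0.587,0.856,-1.984,-2.659,2.295,-0.570,0.162,0.626,-0.016,7.820,8.325,-6.674
28,0.162,-1.286,-1.254,0.610,0.673,-1.937,-2.609,2.197,-0.563,0.166,0.604,0.423,7.930,8.794,-6.971
29,0.168,-1.305,-1.280,0.631,0.490,-1.887,-2.561,2.099,-0.555,0.170,0.582,0.860,8.020,9.224,-7.236
30,0.172,-1.323,-1.305,0.652,0.309,-1.833,-2.515,2.003,-0.548,0.174,0.560,1.294,8.090,9.615,-7.468
31,0.174,-1.341,-1.330,0.671,0.129,-1.775,-2.471,1.907,-0.541,0.178,0.539,1.723,8.139,9.967,-7.667
32,0.175,-1.359,-1.354,0.690,-0.049,-1.713,-2.428,1.811,-0.534,0.182,0.517,2.142,8.164,10.280,-7.831
33,0.173,-1.376,-1.379,0.707,-0.221,-1.650,-2.391,1.711,-0.527,0.186,0.496,2.544,8.167,10.555,-7.959
34,0.170,-1.392,-1.402,0.724,-0.390,-1.581,-2.351,1.616,-0.520,0.190,0.475,2.936,8.146,10.790,-8.059
35,0.166,-1.407,-1.426,0.740,-0.556,-1.508,-2.311,1.524,-0.513,0.194,0.455,3.318,8.100,10.985,-8.128
36,0.159,-1.422,-1.448,0.754,-0.718,-1.431,-2.271,1.435,-0.507,0.197,0.435,3.688,8.029,11.142,-8.167
37,0.151,-1.436,-1.471,0.768,-0.874,-1.349,-2.230,1.347,-0.500,0.201,0.415,4.047,7.935,11.263,-8.177
38,0.142,-1.449,-1.493,0.781,-1.025,-1.262,-2.189,1.261,-0.494,0.204,0.395,4.394,7.817,11.349,-8.160
39,0.131,-1.461,-1.515,0.794,-1.169,-1.172,-2.148,1.176,-0.487,0.207,0.376,4.728,7.676,11.401,-8.116
40,0.118,-1.472,-1.536,0.805,-1.306,-1.077,-2.106,1.094,-0.481,0.210,0.357,5.049,7.514,11.422,-8.047
41,0.105,-1.483,-1.557,0.815,-1.435,-0.979,-2.064,1.014,-0.475,0.213,0.339,5.357,7.331,11.412,-7.955
42,0.090,-1.492,-1.577,0.825,-1.556,-0.877,-2.020,0.936,-0.469,0.216,0.321,5.653,7.129,11.375,-7.842
43,0.074,-1.500,-1.597,0.834,-1.669,-0.772,-1.976,0.860,-0.463,0.219,0.303,5.935,6.911,11.311,-7.710
44,0.056,-1.507,-1.617,0.842,-1.772,-0.663,-1.930,0.786,-0.458,0.221,0.286,6.205,6.676,11.224,-7.560
45,0.038,-1.513,-1.636,0.850,-1.865,-0.552,-1.884,0.715,-0.452,0.224,0.269,6.463,6.429,11.115,-7.394
46,0.019,-1.518,-1.655,0.857,-1.949,-0.439,-1.836,0.645,-0.447,0.226,0.253,6.709,6.170,10.988,-7.215
47,-0.001,-1.522,-1.673,0.863,-2.023,-0.324,-1.788,0.578,-0.441,0.228,0.238,6.944,5.903,10.843,-7.024
48,-0.021,-1.525,-1.690,0.868,-2.086,-0.207,-1.739,0.512,-0.436,0.230,0.222,7.168,5.628,10.683,-6.823
49,-0.042,-1.526,-1.707,0.873,-2.140,-0.091,-1.688,0.449,-0.431,0.233,0.208,,,,
# final theta (rad): -0.042 -1.526 -1.707 0.873


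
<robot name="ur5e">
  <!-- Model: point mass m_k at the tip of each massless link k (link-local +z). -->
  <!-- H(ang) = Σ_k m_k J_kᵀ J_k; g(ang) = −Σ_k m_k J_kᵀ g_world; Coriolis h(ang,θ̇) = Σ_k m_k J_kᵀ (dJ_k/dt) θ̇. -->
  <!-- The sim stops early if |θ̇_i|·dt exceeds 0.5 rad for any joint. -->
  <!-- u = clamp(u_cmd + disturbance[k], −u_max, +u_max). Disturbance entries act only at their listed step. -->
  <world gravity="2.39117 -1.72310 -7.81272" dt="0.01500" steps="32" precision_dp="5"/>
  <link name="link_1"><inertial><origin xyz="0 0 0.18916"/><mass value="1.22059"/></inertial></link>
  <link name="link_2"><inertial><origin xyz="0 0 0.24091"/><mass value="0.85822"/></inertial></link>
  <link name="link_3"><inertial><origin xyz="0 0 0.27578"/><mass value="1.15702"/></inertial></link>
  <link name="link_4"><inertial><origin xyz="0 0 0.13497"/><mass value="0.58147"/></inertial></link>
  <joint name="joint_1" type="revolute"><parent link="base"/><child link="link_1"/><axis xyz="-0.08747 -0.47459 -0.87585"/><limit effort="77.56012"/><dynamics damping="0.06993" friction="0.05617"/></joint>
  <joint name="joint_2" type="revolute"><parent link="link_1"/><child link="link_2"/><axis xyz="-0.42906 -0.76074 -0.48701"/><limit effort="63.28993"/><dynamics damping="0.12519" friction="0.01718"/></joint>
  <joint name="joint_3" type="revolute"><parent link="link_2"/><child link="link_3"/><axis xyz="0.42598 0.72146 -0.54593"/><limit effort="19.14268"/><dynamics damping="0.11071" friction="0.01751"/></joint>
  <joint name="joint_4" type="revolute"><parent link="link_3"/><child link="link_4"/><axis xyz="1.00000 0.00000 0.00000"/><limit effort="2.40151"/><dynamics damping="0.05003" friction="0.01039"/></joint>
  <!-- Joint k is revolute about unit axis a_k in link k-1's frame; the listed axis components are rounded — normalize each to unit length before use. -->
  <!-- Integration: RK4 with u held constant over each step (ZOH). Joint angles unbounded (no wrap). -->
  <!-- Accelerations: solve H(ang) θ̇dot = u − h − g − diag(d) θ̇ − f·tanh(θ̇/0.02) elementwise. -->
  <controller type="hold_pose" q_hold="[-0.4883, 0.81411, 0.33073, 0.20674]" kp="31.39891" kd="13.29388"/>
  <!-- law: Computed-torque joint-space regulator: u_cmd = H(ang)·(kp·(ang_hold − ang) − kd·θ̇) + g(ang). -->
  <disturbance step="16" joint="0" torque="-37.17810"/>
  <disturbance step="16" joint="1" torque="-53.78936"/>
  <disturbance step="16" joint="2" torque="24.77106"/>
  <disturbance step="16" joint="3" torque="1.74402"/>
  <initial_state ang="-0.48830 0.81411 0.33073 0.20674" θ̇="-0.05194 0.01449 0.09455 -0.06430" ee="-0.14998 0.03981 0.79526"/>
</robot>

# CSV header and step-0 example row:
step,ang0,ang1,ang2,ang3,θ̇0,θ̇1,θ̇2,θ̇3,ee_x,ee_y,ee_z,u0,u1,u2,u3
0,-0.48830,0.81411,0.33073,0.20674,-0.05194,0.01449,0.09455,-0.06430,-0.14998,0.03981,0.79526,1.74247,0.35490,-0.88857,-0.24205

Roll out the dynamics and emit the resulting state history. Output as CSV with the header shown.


step,ang0,ang1,ang2,ang3,θ̇0,θ̇1,θ̇2,θ̇3,ee_x,ee_y,ee_z,u0,u1,u2,u3
1,-0.48869,0.81400,0.33180,0.20634,-0.01165,-0.01876,0.05255,-0.00336,-0.14952,0.03954,0.79537,1.68759,0.29245,-0.85261,-0.24130
2,-0.48878,0.81367,0.33241,0.20642,-0.00854,-0.02031,0.02972,0.00552,-0.14917,0.03932,0.79547,1.64671,0.23786,-0.82264,-0.23877
3,-0.48886,0.81335,0.33276,0.20653,-0.00641,-0.01857,0.01689,0.00507,-0.14889,0.03915,0.79555,1.61249,0.19181,-0.79792,-0.23633
4,-0.48892,0.81308,0.33296,0.20660,-0.00481,-0.01533,0.01007,0.00281,-0.14868,0.03903,0.79561,1.58413,0.15318,-0.77791,-0.23447
5,-0.48897,0.81287,0.33308,0.20664,-0.00361,-0.01174,0.00633,0.00108,-0.14852,0.03895,0.79565,1.56076,0.12096,-0.76170,-0.23315
6,-0.48900,0.81271,0.33315,0.20666,-0.00269,-0.00844,0.00400,0.00011,-0.14841,0.03889,0.79569,1.54153,0.09422,-0.74849,-0.23219
7,-0.48903,0.81259,0.33320,0.20667,-0.00199,-0.00564,0.00239,-0.00038,-0.14833,0.03886,0.79571,1.52572,0.07211,-0.73766,-0.23146
8,-0.48904,0.81252,0.33323,0.20667,-0.00145,-0.00332,0.00118,-0.00066,-0.14828,0.03883,0.79573,1.51274,0.05385,-0.72875,-0.23089
9,-0.48905,0.81247,0.33324,0.20667,-0.00106,-0.00144,0.00025,-0.00083,-0.14825,0.03882,0.79573,1.50206,0.03878,-0.72139,-0.23043
10,-0.48905,0.81246,0.33324,0.20666,-0.00078,0.00008,-0.00048,-0.00098,-0.14824,0.03882,0.79574,1.49329,0.02633,-0.71532,-0.23005
11,-0.48905,0.81246,0.33322,0.20666,-0.00060,0.00130,-0.00105,-0.00110,-0.14825,0.03882,0.79574,1.48607,0.01604,-0.71028,-0.22973
12,-0.48904,0.81247,0.33321,0.20665,-0.00049,0.00227,-0.00149,-0.00123,-0.14826,0.03883,0.79573,1.48012,0.00750,-0.70610,-0.22947
13,-0.48903,0.81250,0.33318,0.20664,-0.00043,0.00305,-0.00182,-0.00134,-0.14829,0.03884,0.79573,1.47520,0.00041,-0.70261,-0.22925
14,-0.48902,0.81254,0.33315,0.20664,-0.00042,0.00366,-0.00208,-0.00145,-0.14832,0.03886,0.79572,1.47114,-0.00550,-0.69970,-0.22907
15,-0.48900,0.81258,0.33312,0.20663,-0.00045,0.00414,-0.00226,-0.00156,-0.14835,0.03888,0.79571,1.46777,-0.01044,-0.69725,-0.22891
16,-0.48899,0.81263,0.33308,0.20662,-0.00049,0.00450,-0.00239,-0.00166,-0.14839,0.03890,0.79570,-35.71313,-53.80395,19.14268,1.51524
17,-0.49579,0.78392,0.28696,0.24796,-0.81690,-3.88395,-6.11126,5.20356,-0.14311,0.03573,0.79766,9.04380,10.95747,-4.79213,-0.59579
18,-0.50475,0.73294,0.21087,0.30729,-0.43267,-2.88167,-4.05207,2.86609,-0.13290,0.03054,0.80089,7.85756,9.24275,-4.23363,-0.58224
19,-0.51016,0.69649,0.16199,0.33907,-0.30812,-1.98502,-2.51261,1.48222,-0.12433,0.02686,0.80326,6.85845,7.80789,-3.69262,-0.55722
20,-0.51442,0.67203,0.13262,0.35490,-0.26144,-1.29656,-1.45034,0.69647,-0.11742,0.02424,0.80504,6.01297,6.60765,-3.20521,-0.52635
21,-0.51806,0.65636,0.11635,0.36179,-0.21877,-0.81224,-0.75575,0.26021,-0.11201,0.02239,0.80639,5.29672,5.60180,-2.77985,-0.49421
22,-0.52097,0.64673,0.10848,0.36375,-0.16337,-0.48746,-0.31743,0.02254,-0.10789,0.02113,0.80741,4.69047,4.75737,-2.41433,-0.46361
23,-0.52293,0.64104,0.10578,0.36324,-0.09335,-0.28248,-0.05845,-0.07403,-0.10485,0.02028,0.80817,4.17821,4.04760,-2.10287,-0.43891
24,-0.52382,0.63777,0.10597,0.36189,-0.02340,-0.16256,0.06734,-0.09722,-0.10273,0.01973,0.80871,3.74650,3.45052,-1.83480,-0.41776
25,-0.52389,0.63602,0.10744,0.36038,-0.00026,-0.06153,0.12740,-0.10982,-0.10139,0.01941,0.80907,3.39144,2.94763,-1.60534,-0.39937
26,-0.52382,0.63570,0.10959,0.35870,0.00848,0.01727,0.15517,-0.11376,-0.10068,0.01928,0.80928,3.09661,2.52484,-1.41153,-0.38367
27,-0.52361,0.63631,0.11188,0.35708,0.01739,0.06652,0.15103,-0.10429,-0.10049,0.01930,0.80935,2.85219,2.17304,-1.24801,-0.37035
28,-0.52332,0.63761,0.11408,0.35558,0.02026,0.10698,0.14375,-0.09655,-0.10071,0.01944,0.80933,2.64765,1.87577,-1.11007,-0.35907
29,-0.52300,0.63944,0.11617,0.35419,0.02205,0.13827,0.13546,-0.08932,-0.10128,0.01968,0.80922,2.47559,1.62409,-0.99369,-0.34951
30,-0.52266,0.64168,0.11813,0.35291,0.02340,0.16202,0.12715,-0.08269,-0.10210,0.02000,0.80904,2.33069,1.41074,-0.89549,-0.34142
31,-0.52229,0.64424,0.11997,0.35172,0.02443,0.17977,0.11938,-0.07679,-0.10313,0.02038,0.80881,2.20858,1.22965,-0.81263,-0.33454
32,-0.52192,0.64703,0.12170,0.35061,0.02516,0.19274,0.11241,-0.07166,-0.10432,0.02080,0.80854,,,,


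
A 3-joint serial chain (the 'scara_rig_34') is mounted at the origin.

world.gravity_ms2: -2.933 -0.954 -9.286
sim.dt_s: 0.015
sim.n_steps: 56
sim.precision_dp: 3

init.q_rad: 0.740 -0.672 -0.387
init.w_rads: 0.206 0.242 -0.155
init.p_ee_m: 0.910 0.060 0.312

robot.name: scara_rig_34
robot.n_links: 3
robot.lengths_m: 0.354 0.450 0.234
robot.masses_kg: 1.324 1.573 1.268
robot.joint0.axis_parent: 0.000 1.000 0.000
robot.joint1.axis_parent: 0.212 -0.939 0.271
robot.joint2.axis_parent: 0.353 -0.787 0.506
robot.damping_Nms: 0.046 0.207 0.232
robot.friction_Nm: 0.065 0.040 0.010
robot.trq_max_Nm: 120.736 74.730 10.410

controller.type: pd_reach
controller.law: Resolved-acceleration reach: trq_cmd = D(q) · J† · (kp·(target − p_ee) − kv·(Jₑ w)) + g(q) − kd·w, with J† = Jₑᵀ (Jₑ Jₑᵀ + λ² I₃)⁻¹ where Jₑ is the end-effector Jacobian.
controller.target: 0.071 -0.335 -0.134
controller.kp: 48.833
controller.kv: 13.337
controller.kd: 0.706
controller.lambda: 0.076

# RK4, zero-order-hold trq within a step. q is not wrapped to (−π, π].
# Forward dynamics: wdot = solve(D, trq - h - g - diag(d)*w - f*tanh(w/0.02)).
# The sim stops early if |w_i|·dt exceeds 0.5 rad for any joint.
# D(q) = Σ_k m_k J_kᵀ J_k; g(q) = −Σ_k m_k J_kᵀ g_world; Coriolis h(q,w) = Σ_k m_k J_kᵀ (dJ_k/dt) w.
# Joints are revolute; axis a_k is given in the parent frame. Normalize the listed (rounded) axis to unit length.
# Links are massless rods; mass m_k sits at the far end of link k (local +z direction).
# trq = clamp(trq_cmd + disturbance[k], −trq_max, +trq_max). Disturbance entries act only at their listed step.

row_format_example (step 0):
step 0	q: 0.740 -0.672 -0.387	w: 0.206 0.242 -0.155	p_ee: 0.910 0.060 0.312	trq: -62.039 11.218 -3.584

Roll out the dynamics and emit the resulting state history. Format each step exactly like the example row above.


step 1	q: 0.728 -0.689 -0.399	w: -1.734 -2.474 -1.474	p_ee: 0.906 0.059 0.309	trq: -53.281 12.961 -1.756
step 2	q: 0.692 -0.740 -0.428	w: -3.052 -4.251 -2.301	p_ee: 0.896 0.057 0.303	trq: -43.618 12.263 -0.809
step 3	q: 0.640 -0.812 -0.466	w: -3.876 -5.300 -2.793	p_ee: 0.881 0.053 0.295	trq: -33.820 10.457 -0.297
step 4	q: 0.579 -0.895 -0.510	w: -4.336 -5.838 -3.026	p_ee: 0.861 0.046 0.287	trq: -24.893 8.539 0.019
step 5	q: 0.512 -0.985 -0.556	w: -4.539 -6.042 -3.080	p_ee: 0.838 0.037 0.278	trq: -17.535 7.087 0.276
step 6	q: 0.444 -1.075 -0.601	w: -4.572 -6.043 -3.024	p_ee: 0.813 0.025 0.268	trq: -11.927 6.295 0.533
step 7	q: 0.376 -1.165 -0.646	w: -4.498 -5.927 -2.906	p_ee: 0.787 0.011 0.259	trq: -7.901 6.127 0.806
step 8	q: 0.309 -1.252 -0.689	w: -4.357 -5.747 -2.760	p_ee: 0.759 -0.004 0.249	trq: -5.152 6.449 1.087
step 9	q: 0.245 -1.337 -0.729	w: -4.176 -5.535 -2.603	p_ee: 0.732 -0.020 0.239	trq: -3.370 7.110 1.363
step 10	q: 0.184 -1.418 -0.767	w: -3.974 -5.310 -2.445	p_ee: 0.704 -0.037 0.229	trq: -2.288 7.982 1.620
step 11	q: 0.126 -1.496 -0.802	w: -3.760 -5.081 -2.292	p_ee: 0.677 -0.054 0.219	trq: -1.699 8.959 1.847
step 12	q: 0.072 -1.570 -0.836	w: -3.542 -4.855 -2.145	p_ee: 0.650 -0.070 0.207	trq: -1.444 9.969 2.040
step 13	q: 0.020 -1.641 -0.867	w: -3.324 -4.635 -2.006	p_ee: 0.624 -0.087 0.196	trq: -1.410 10.958 2.196
step 14	q: -0.028 -1.709 -0.896	w: -3.110 -4.422 -1.875	p_ee: 0.598 -0.103 0.185	trq: -1.512 11.892 2.314
step 15	q: -0.073 -1.774 -0.923	w: -2.901 -4.217 -1.751	p_ee: 0.573 -0.118 0.173	trq: -1.693 12.750 2.396
step 16	q: -0.115 -1.836 -0.949	w: -2.699 -4.021 -1.634	p_ee: 0.550 -0.133 0.161	trq: -1.913 13.521 2.445
step 17	q: -0.154 -1.895 -0.973	w: -2.505 -3.833 -1.524	p_ee: 0.526 -0.147 0.148	trq: -2.143 14.200 2.466
step 18	q: -0.190 -1.951 -0.995	w: -2.318 -3.653 -1.419	p_ee: 0.504 -0.160 0.136	trq: -2.365 14.785 2.461
step 19	q: -0.224 -2.004 -1.015	w: -2.139 -3.480 -1.319	p_ee: 0.483 -0.173 0.124	trq: -2.568 15.281 2.434
step 20	q: -0.254 -2.055 -1.035	w: -1.968 -3.315 -1.224	p_ee: 0.462 -0.185 0.112	trq: -2.744 15.692 2.388
step 21	q: -0.283 -2.103 -1.052	w: -1.806 -3.156 -1.134	p_ee: 0.442 -0.196 0.100	trq: -2.891 16.023 2.328
step 22	q: -0.309 -2.150 -1.069	w: -1.652 -3.004 -1.049	p_ee: 0.423 -0.207 0.088	trq: -3.006 16.281 2.257
step 23	q: -0.332 -2.194 -1.084	w: -1.507 -2.858 -0.968	p_ee: 0.405 -0.216 0.076	trq: -3.090 16.473 2.176
step 24	q: -0.354 -2.235 -1.098	w: -1.369 -2.718 -0.891	p_ee: 0.388 -0.226 0.065	trq: -3.144 16.605 2.089
step 25	q: -0.373 -2.275 -1.111	w: -1.240 -2.583 -0.818	p_ee: 0.371 -0.234 0.054	trq: -3.170 16.684 1.997
step 26	q: -0.391 -2.313 -1.123	w: -1.118 -2.453 -0.749	p_ee: 0.355 -0.242 0.043	trq: -3.172 16.715 1.903
step 27	q: -0.407 -2.349 -1.134	w: -1.005 -2.328 -0.684	p_ee: 0.340 -0.249 0.033	trq: -3.151 16.705 1.807
step 28	q: -0.421 -2.383 -1.143	w: -0.898 -2.208 -0.624	p_ee: 0.325 -0.256 0.023	trq: -3.110 16.658 1.711
step 29	q: -0.434 -2.415 -1.152	w: -0.799 -2.093 -0.567	p_ee: 0.311 -0.262 0.014	trq: -3.052 16.580 1.616
step 30	q: -0.445 -2.445 -1.161	w: -0.707 -1.982 -0.514	p_ee: 0.298 -0.268 0.005	trq: -2.980 16.475 1.523
step 31	q: -0.455 -2.474 -1.168	w: -0.622 -1.875 -0.465	p_ee: 0.285 -0.273 -0.004	trq: -2.897 16.347 1.432
step 32	q: -0.464 -2.502 -1.175	w: -0.543 -1.773 -0.420	p_ee: 0.273 -0.278 -0.012	trq: -2.804 16.200 1.344
step 33	q: -0.471 -2.528 -1.181	w: -0.470 -1.675 -0.378	p_ee: 0.261 -0.283 -0.020	trq: -2.704 16.036 1.259
step 34	q: -0.478 -2.552 -1.186	w: -0.403 -1.580 -0.340	p_ee: 0.250 -0.287 -0.028	trq: -2.599 15.860 1.177
step 35	q: -0.484 -2.575 -1.191	w: -0.342 -1.490 -0.305	p_ee: 0.240 -0.291 -0.035	trq: -2.490 15.673 1.098
step 36	q: -0.488 -2.597 -1.195	w: -0.285 -1.404 -0.273	p_ee: 0.230 -0.295 -0.041	trq: -2.380 15.478 1.022
step 37	q: -0.492 -2.617 -1.199	w: -0.233 -1.321 -0.244	p_ee: 0.220 -0.298 -0.047	trq: -2.270 15.277 0.950
step 38	q: -0.495 -2.636 -1.203	w: -0.186 -1.242 -0.217	p_ee: 0.211 -0.301 -0.053	trq: -2.160 15.072 0.881
step 39	q: -0.498 -2.654 -1.206	w: -0.143 -1.167 -0.193	p_ee: 0.203 -0.304 -0.059	trq: -2.052 14.864 0.815
step 40	q: -0.500 -2.671 -1.209	w: -0.104 -1.095 -0.172	p_ee: 0.195 -0.306 -0.064	trq: -1.947 14.655 0.752
step 41	q: -0.501 -2.687 -1.211	w: -0.068 -1.026 -0.152	p_ee: 0.187 -0.309 -0.068	trq: -1.844 14.447 0.691
step 42	q: -0.502 -2.702 -1.213	w: -0.036 -0.961 -0.134	p_ee: 0.180 -0.311 -0.073	trq: -1.746 14.239 0.634
step 43	q: -0.502 -2.716 -1.215	w: -0.008 -0.900 -0.118	p_ee: 0.173 -0.313 -0.077	trq: -1.650 14.034 0.579
step 44	q: -0.502 -2.729 -1.217	w: 0.014 -0.843 -0.102	p_ee: 0.166 -0.315 -0.081	trq: -1.551 13.830 0.526
step 45	q: -0.502 -2.741 -1.218	w: 0.031 -0.789 -0.087	p_ee: 0.160 -0.316 -0.085	trq: -1.453 13.630 0.476
step 46	q: -0.501 -2.753 -1.219	w: 0.045 -0.738 -0.075	p_ee: 0.154 -0.318 -0.088	trq: -1.358 13.436 0.429
step 47	q: -0.500 -2.764 -1.220	w: 0.058 -0.690 -0.065	p_ee: 0.149 -0.319 -0.091	trq: -1.269 13.248 0.385
step 48	q: -0.499 -2.774 -1.221	w: 0.069 -0.645 -0.055	p_ee: 0.144 -0.321 -0.094	trq: -1.186 13.066 0.343
step 49	q: -0.498 -2.783 -1.222	w: 0.078 -0.602 -0.047	p_ee: 0.139 -0.322 -0.097	trq: -1.107 12.890 0.304
step 50	q: -0.497 -2.792 -1.223	w: 0.087 -0.562 -0.040	p_ee: 0.134 -0.323 -0.099	trq: -1.034 12.721 0.267
step 51	q: -0.495 -2.800 -1.223	w: 0.094 -0.523 -0.033	p_ee: 0.130 -0.324 -0.101	trq: -0.965 12.558 0.231
step 52	q: -0.494 -2.807 -1.224	w: 0.100 -0.488 -0.027	p_ee: 0.126 -0.325 -0.104	trq: -0.901 12.402 0.198
step 53	q: -0.492 -2.815 -1.224	w: 0.105 -0.454 -0.022	p_ee: 0.122 -0.326 -0.105	trq: -0.841 12.252 0.166
step 54	q: -0.491 -2.821 -1.224	w: 0.109 -0.422 -0.018	p_ee: 0.119 -0.327 -0.107	trq: -0.785 12.108 0.136
step 55	q: -0.489 -2.827 -1.225	w: 0.112 -0.393 -0.014	p_ee: 0.115 -0.328 -0.109	trq: -0.732 11.971 0.108
step 56	q: -0.488 -2.833 -1.225	w: 0.115 -0.365 -0.011	p_ee: 0.112 -0.328 -0.111
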